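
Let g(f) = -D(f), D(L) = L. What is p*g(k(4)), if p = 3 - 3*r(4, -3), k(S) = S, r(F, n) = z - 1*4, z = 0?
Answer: -60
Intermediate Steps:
r(F, n) = -4 (r(F, n) = 0 - 1*4 = 0 - 4 = -4)
p = 15 (p = 3 - 3*(-4) = 3 + 12 = 15)
g(f) = -f
p*g(k(4)) = 15*(-1*4) = 15*(-4) = -60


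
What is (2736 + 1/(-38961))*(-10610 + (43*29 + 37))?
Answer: -994126373170/38961 ≈ -2.5516e+7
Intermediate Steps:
(2736 + 1/(-38961))*(-10610 + (43*29 + 37)) = (2736 - 1/38961)*(-10610 + (1247 + 37)) = 106597295*(-10610 + 1284)/38961 = (106597295/38961)*(-9326) = -994126373170/38961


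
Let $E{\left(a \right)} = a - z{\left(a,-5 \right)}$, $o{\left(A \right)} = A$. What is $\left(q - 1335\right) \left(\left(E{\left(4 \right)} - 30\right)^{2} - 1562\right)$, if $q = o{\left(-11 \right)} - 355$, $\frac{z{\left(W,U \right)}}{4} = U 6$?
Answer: $-12373074$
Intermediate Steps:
$z{\left(W,U \right)} = 24 U$ ($z{\left(W,U \right)} = 4 U 6 = 4 \cdot 6 U = 24 U$)
$E{\left(a \right)} = 120 + a$ ($E{\left(a \right)} = a - 24 \left(-5\right) = a - -120 = a + 120 = 120 + a$)
$q = -366$ ($q = -11 - 355 = -366$)
$\left(q - 1335\right) \left(\left(E{\left(4 \right)} - 30\right)^{2} - 1562\right) = \left(-366 - 1335\right) \left(\left(\left(120 + 4\right) - 30\right)^{2} - 1562\right) = - 1701 \left(\left(124 - 30\right)^{2} - 1562\right) = - 1701 \left(94^{2} - 1562\right) = - 1701 \left(8836 - 1562\right) = \left(-1701\right) 7274 = -12373074$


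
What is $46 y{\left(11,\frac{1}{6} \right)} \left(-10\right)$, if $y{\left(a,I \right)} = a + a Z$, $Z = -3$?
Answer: $10120$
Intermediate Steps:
$y{\left(a,I \right)} = - 2 a$ ($y{\left(a,I \right)} = a + a \left(-3\right) = a - 3 a = - 2 a$)
$46 y{\left(11,\frac{1}{6} \right)} \left(-10\right) = 46 \left(\left(-2\right) 11\right) \left(-10\right) = 46 \left(-22\right) \left(-10\right) = \left(-1012\right) \left(-10\right) = 10120$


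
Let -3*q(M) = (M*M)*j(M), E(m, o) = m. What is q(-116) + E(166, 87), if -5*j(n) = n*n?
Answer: 181066426/15 ≈ 1.2071e+7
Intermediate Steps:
j(n) = -n**2/5 (j(n) = -n*n/5 = -n**2/5)
q(M) = M**4/15 (q(M) = -M*M*(-M**2/5)/3 = -M**2*(-M**2/5)/3 = -(-1)*M**4/15 = M**4/15)
q(-116) + E(166, 87) = (1/15)*(-116)**4 + 166 = (1/15)*181063936 + 166 = 181063936/15 + 166 = 181066426/15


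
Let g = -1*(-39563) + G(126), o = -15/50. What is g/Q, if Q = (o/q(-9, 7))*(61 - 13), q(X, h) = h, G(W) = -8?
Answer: -153825/8 ≈ -19228.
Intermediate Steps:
o = -3/10 (o = -15*1/50 = -3/10 ≈ -0.30000)
g = 39555 (g = -1*(-39563) - 8 = 39563 - 8 = 39555)
Q = -72/35 (Q = (-3/10/7)*(61 - 13) = -3/10*1/7*48 = -3/70*48 = -72/35 ≈ -2.0571)
g/Q = 39555/(-72/35) = 39555*(-35/72) = -153825/8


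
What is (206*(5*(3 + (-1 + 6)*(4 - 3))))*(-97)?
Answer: -799280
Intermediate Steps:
(206*(5*(3 + (-1 + 6)*(4 - 3))))*(-97) = (206*(5*(3 + 5*1)))*(-97) = (206*(5*(3 + 5)))*(-97) = (206*(5*8))*(-97) = (206*40)*(-97) = 8240*(-97) = -799280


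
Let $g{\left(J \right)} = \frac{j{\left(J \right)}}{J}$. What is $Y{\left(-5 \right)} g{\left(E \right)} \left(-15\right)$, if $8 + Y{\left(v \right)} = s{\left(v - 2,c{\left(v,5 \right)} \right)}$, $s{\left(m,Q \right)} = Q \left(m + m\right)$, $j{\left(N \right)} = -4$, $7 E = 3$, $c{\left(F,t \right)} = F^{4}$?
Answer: $-1226120$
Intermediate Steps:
$E = \frac{3}{7}$ ($E = \frac{1}{7} \cdot 3 = \frac{3}{7} \approx 0.42857$)
$s{\left(m,Q \right)} = 2 Q m$ ($s{\left(m,Q \right)} = Q 2 m = 2 Q m$)
$Y{\left(v \right)} = -8 + 2 v^{4} \left(-2 + v\right)$ ($Y{\left(v \right)} = -8 + 2 v^{4} \left(v - 2\right) = -8 + 2 v^{4} \left(-2 + v\right)$)
$g{\left(J \right)} = - \frac{4}{J}$
$Y{\left(-5 \right)} g{\left(E \right)} \left(-15\right) = \left(-8 + 2 \left(-5\right)^{4} \left(-2 - 5\right)\right) \left(- \frac{4}{\frac{3}{7}}\right) \left(-15\right) = \left(-8 + 2 \cdot 625 \left(-7\right)\right) \left(\left(-4\right) \frac{7}{3}\right) \left(-15\right) = \left(-8 - 8750\right) \left(- \frac{28}{3}\right) \left(-15\right) = \left(-8758\right) \left(- \frac{28}{3}\right) \left(-15\right) = \frac{245224}{3} \left(-15\right) = -1226120$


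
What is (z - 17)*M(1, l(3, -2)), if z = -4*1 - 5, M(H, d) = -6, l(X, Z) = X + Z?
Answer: 156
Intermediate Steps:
z = -9 (z = -4 - 5 = -9)
(z - 17)*M(1, l(3, -2)) = (-9 - 17)*(-6) = -26*(-6) = 156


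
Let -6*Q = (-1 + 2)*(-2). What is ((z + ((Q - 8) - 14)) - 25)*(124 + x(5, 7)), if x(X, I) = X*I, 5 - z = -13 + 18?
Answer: -7420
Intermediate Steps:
Q = ⅓ (Q = -(-1 + 2)*(-2)/6 = -(-2)/6 = -⅙*(-2) = ⅓ ≈ 0.33333)
z = 0 (z = 5 - (-13 + 18) = 5 - 1*5 = 5 - 5 = 0)
x(X, I) = I*X
((z + ((Q - 8) - 14)) - 25)*(124 + x(5, 7)) = ((0 + ((⅓ - 8) - 14)) - 25)*(124 + 7*5) = ((0 + (-23/3 - 14)) - 25)*(124 + 35) = ((0 - 65/3) - 25)*159 = (-65/3 - 25)*159 = -140/3*159 = -7420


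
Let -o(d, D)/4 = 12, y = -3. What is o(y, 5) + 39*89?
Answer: 3423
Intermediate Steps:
o(d, D) = -48 (o(d, D) = -4*12 = -48)
o(y, 5) + 39*89 = -48 + 39*89 = -48 + 3471 = 3423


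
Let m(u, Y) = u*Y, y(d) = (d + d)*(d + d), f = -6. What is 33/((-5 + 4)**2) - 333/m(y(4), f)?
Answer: 4335/128 ≈ 33.867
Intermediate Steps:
y(d) = 4*d**2 (y(d) = (2*d)*(2*d) = 4*d**2)
m(u, Y) = Y*u
33/((-5 + 4)**2) - 333/m(y(4), f) = 33/((-5 + 4)**2) - 333/((-24*4**2)) = 33/((-1)**2) - 333/((-24*16)) = 33/1 - 333/((-6*64)) = 33*1 - 333/(-384) = 33 - 333*(-1/384) = 33 + 111/128 = 4335/128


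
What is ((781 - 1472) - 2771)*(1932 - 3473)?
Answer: 5334942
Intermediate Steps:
((781 - 1472) - 2771)*(1932 - 3473) = (-691 - 2771)*(-1541) = -3462*(-1541) = 5334942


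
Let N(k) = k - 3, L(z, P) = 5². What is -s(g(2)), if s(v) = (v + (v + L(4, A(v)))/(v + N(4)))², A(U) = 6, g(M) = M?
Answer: -121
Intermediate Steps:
L(z, P) = 25
N(k) = -3 + k
s(v) = (v + (25 + v)/(1 + v))² (s(v) = (v + (v + 25)/(v + (-3 + 4)))² = (v + (25 + v)/(v + 1))² = (v + (25 + v)/(1 + v))²)
-s(g(2)) = -(25 + 2² + 2*2)²/(1 + 2)² = -(25 + 4 + 4)²/3² = -33²/9 = -1089/9 = -1*121 = -121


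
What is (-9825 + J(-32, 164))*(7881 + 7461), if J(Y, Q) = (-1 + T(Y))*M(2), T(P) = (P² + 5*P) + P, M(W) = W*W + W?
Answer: -74239938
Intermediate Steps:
M(W) = W + W² (M(W) = W² + W = W + W²)
T(P) = P² + 6*P
J(Y, Q) = -6 + 6*Y*(6 + Y) (J(Y, Q) = (-1 + Y*(6 + Y))*(2*(1 + 2)) = (-1 + Y*(6 + Y))*(2*3) = (-1 + Y*(6 + Y))*6 = -6 + 6*Y*(6 + Y))
(-9825 + J(-32, 164))*(7881 + 7461) = (-9825 + (-6 + 6*(-32)*(6 - 32)))*(7881 + 7461) = (-9825 + (-6 + 6*(-32)*(-26)))*15342 = (-9825 + (-6 + 4992))*15342 = (-9825 + 4986)*15342 = -4839*15342 = -74239938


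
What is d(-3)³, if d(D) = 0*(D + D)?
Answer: 0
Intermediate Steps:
d(D) = 0 (d(D) = 0*(2*D) = 0)
d(-3)³ = 0³ = 0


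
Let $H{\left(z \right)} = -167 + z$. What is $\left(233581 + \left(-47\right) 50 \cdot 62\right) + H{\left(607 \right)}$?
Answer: $88321$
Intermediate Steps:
$\left(233581 + \left(-47\right) 50 \cdot 62\right) + H{\left(607 \right)} = \left(233581 + \left(-47\right) 50 \cdot 62\right) + \left(-167 + 607\right) = \left(233581 - 145700\right) + 440 = 87881 + 440 = 88321$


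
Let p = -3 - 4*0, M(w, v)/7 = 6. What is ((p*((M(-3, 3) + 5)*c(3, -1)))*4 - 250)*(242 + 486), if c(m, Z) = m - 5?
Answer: 639184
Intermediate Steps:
M(w, v) = 42 (M(w, v) = 7*6 = 42)
c(m, Z) = -5 + m
p = -3 (p = -3 + 0 = -3)
((p*((M(-3, 3) + 5)*c(3, -1)))*4 - 250)*(242 + 486) = (-3*(42 + 5)*(-5 + 3)*4 - 250)*(242 + 486) = (-141*(-2)*4 - 250)*728 = (-3*(-94)*4 - 250)*728 = (282*4 - 250)*728 = (1128 - 250)*728 = 878*728 = 639184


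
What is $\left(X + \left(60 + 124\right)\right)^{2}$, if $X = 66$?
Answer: $62500$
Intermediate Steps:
$\left(X + \left(60 + 124\right)\right)^{2} = \left(66 + \left(60 + 124\right)\right)^{2} = \left(66 + 184\right)^{2} = 250^{2} = 62500$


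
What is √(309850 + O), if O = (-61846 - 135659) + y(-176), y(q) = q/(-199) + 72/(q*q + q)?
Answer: √2637817709767086/153230 ≈ 335.18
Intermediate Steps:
y(q) = 72/(q + q²) - q/199 (y(q) = q*(-1/199) + 72/(q² + q) = -q/199 + 72/(q + q²) = 72/(q + q²) - q/199)
O = -151317776359/766150 (O = (-61846 - 135659) + (1/199)*(14328 - 1*(-176)² - 1*(-176)³)/(-176*(1 - 176)) = -197505 + (1/199)*(-1/176)*(14328 - 1*30976 - 1*(-5451776))/(-175) = -197505 + (1/199)*(-1/176)*(-1/175)*(14328 - 30976 + 5451776) = -197505 + (1/199)*(-1/176)*(-1/175)*5435128 = -197505 + 679391/766150 = -151317776359/766150 ≈ -1.9750e+5)
√(309850 + O) = √(309850 - 151317776359/766150) = √(86073801141/766150) = √2637817709767086/153230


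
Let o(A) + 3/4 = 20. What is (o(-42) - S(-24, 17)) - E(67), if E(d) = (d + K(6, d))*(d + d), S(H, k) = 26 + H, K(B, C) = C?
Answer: -71755/4 ≈ -17939.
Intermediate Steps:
E(d) = 4*d**2 (E(d) = (d + d)*(d + d) = (2*d)*(2*d) = 4*d**2)
o(A) = 77/4 (o(A) = -3/4 + 20 = 77/4)
(o(-42) - S(-24, 17)) - E(67) = (77/4 - (26 - 24)) - 4*67**2 = (77/4 - 1*2) - 4*4489 = (77/4 - 2) - 1*17956 = 69/4 - 17956 = -71755/4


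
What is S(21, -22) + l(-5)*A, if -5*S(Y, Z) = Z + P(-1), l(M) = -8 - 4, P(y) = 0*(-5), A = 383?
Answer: -22958/5 ≈ -4591.6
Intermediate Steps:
P(y) = 0
l(M) = -12
S(Y, Z) = -Z/5 (S(Y, Z) = -(Z + 0)/5 = -Z/5)
S(21, -22) + l(-5)*A = -⅕*(-22) - 12*383 = 22/5 - 4596 = -22958/5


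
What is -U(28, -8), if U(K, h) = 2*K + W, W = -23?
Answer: -33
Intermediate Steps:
U(K, h) = -23 + 2*K (U(K, h) = 2*K - 23 = -23 + 2*K)
-U(28, -8) = -(-23 + 2*28) = -(-23 + 56) = -1*33 = -33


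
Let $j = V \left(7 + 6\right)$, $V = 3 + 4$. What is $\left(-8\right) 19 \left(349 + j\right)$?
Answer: $-66880$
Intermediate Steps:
$V = 7$
$j = 91$ ($j = 7 \left(7 + 6\right) = 7 \cdot 13 = 91$)
$\left(-8\right) 19 \left(349 + j\right) = \left(-8\right) 19 \left(349 + 91\right) = \left(-152\right) 440 = -66880$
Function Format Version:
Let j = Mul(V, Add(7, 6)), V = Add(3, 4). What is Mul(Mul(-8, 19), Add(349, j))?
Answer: -66880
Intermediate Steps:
V = 7
j = 91 (j = Mul(7, Add(7, 6)) = Mul(7, 13) = 91)
Mul(Mul(-8, 19), Add(349, j)) = Mul(Mul(-8, 19), Add(349, 91)) = Mul(-152, 440) = -66880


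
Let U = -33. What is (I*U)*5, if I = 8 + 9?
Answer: -2805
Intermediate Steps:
I = 17
(I*U)*5 = (17*(-33))*5 = -561*5 = -2805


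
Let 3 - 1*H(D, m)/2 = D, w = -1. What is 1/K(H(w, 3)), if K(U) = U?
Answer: ⅛ ≈ 0.12500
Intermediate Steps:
H(D, m) = 6 - 2*D
1/K(H(w, 3)) = 1/(6 - 2*(-1)) = 1/(6 + 2) = 1/8 = ⅛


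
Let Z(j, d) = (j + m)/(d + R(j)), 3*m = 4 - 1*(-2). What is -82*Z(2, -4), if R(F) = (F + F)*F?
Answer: -82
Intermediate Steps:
m = 2 (m = (4 - 1*(-2))/3 = (4 + 2)/3 = (1/3)*6 = 2)
R(F) = 2*F**2 (R(F) = (2*F)*F = 2*F**2)
Z(j, d) = (2 + j)/(d + 2*j**2) (Z(j, d) = (j + 2)/(d + 2*j**2) = (2 + j)/(d + 2*j**2))
-82*Z(2, -4) = -82*(2 + 2)/(-4 + 2*2**2) = -82*4/(-4 + 2*4) = -82*4/(-4 + 8) = -82*4/4 = -41*4/2 = -82*1 = -82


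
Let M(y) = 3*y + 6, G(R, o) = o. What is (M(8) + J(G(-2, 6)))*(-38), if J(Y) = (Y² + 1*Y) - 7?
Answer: -2470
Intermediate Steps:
M(y) = 6 + 3*y
J(Y) = -7 + Y + Y² (J(Y) = (Y² + Y) - 7 = (Y + Y²) - 7 = -7 + Y + Y²)
(M(8) + J(G(-2, 6)))*(-38) = ((6 + 3*8) + (-7 + 6 + 6²))*(-38) = ((6 + 24) + (-7 + 6 + 36))*(-38) = (30 + 35)*(-38) = 65*(-38) = -2470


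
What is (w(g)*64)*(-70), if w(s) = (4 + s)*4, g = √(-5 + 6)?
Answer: -89600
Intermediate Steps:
g = 1 (g = √1 = 1)
w(s) = 16 + 4*s
(w(g)*64)*(-70) = ((16 + 4*1)*64)*(-70) = ((16 + 4)*64)*(-70) = (20*64)*(-70) = 1280*(-70) = -89600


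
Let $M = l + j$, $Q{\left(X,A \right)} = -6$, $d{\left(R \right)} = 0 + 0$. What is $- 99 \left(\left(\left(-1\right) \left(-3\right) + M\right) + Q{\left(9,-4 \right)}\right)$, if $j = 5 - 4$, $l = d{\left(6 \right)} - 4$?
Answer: $594$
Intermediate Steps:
$d{\left(R \right)} = 0$
$l = -4$ ($l = 0 - 4 = -4$)
$j = 1$
$M = -3$ ($M = -4 + 1 = -3$)
$- 99 \left(\left(\left(-1\right) \left(-3\right) + M\right) + Q{\left(9,-4 \right)}\right) = - 99 \left(\left(\left(-1\right) \left(-3\right) - 3\right) - 6\right) = - 99 \left(\left(3 - 3\right) - 6\right) = - 99 \left(0 - 6\right) = \left(-99\right) \left(-6\right) = 594$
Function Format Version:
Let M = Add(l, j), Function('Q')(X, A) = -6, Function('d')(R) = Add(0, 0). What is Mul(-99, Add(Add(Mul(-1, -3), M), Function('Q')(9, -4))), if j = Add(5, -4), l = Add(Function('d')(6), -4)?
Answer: 594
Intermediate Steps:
Function('d')(R) = 0
l = -4 (l = Add(0, -4) = -4)
j = 1
M = -3 (M = Add(-4, 1) = -3)
Mul(-99, Add(Add(Mul(-1, -3), M), Function('Q')(9, -4))) = Mul(-99, Add(Add(Mul(-1, -3), -3), -6)) = Mul(-99, Add(Add(3, -3), -6)) = Mul(-99, Add(0, -6)) = Mul(-99, -6) = 594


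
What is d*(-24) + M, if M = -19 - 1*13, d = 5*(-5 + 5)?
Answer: -32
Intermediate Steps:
d = 0 (d = 5*0 = 0)
M = -32 (M = -19 - 13 = -32)
d*(-24) + M = 0*(-24) - 32 = 0 - 32 = -32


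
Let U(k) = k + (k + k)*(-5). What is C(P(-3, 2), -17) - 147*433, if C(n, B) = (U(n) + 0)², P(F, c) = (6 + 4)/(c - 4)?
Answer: -61626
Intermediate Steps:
U(k) = -9*k (U(k) = k + (2*k)*(-5) = k - 10*k = -9*k)
P(F, c) = 10/(-4 + c)
C(n, B) = 81*n² (C(n, B) = (-9*n + 0)² = (-9*n)² = 81*n²)
C(P(-3, 2), -17) - 147*433 = 81*(10/(-4 + 2))² - 147*433 = 81*(10/(-2))² - 63651 = 81*(10*(-½))² - 63651 = 81*(-5)² - 63651 = 81*25 - 63651 = 2025 - 63651 = -61626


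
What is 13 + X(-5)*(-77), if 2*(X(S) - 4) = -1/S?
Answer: -3027/10 ≈ -302.70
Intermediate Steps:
X(S) = 4 - 1/(2*S) (X(S) = 4 + (-1/S)/2 = 4 - 1/(2*S))
13 + X(-5)*(-77) = 13 + (4 - 1/2/(-5))*(-77) = 13 + (4 - 1/2*(-1/5))*(-77) = 13 + (4 + 1/10)*(-77) = 13 + (41/10)*(-77) = 13 - 3157/10 = -3027/10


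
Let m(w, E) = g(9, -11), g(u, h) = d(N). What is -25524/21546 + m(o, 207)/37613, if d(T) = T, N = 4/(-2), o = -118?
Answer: -53337628/45022761 ≈ -1.1847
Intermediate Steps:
N = -2 (N = 4*(-½) = -2)
g(u, h) = -2
m(w, E) = -2
-25524/21546 + m(o, 207)/37613 = -25524/21546 - 2/37613 = -25524*1/21546 - 2*1/37613 = -1418/1197 - 2/37613 = -53337628/45022761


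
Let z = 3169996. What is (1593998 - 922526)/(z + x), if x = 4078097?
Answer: 223824/2416031 ≈ 0.092641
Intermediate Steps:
(1593998 - 922526)/(z + x) = (1593998 - 922526)/(3169996 + 4078097) = 671472/7248093 = 671472*(1/7248093) = 223824/2416031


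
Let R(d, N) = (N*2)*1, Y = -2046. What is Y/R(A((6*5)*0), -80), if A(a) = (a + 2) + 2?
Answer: 1023/80 ≈ 12.788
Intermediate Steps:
A(a) = 4 + a (A(a) = (2 + a) + 2 = 4 + a)
R(d, N) = 2*N (R(d, N) = (2*N)*1 = 2*N)
Y/R(A((6*5)*0), -80) = -2046/(2*(-80)) = -2046/(-160) = -2046*(-1/160) = 1023/80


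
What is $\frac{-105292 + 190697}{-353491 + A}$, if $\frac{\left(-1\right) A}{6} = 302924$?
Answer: $- \frac{899}{22853} \approx -0.039338$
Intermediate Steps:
$A = -1817544$ ($A = \left(-6\right) 302924 = -1817544$)
$\frac{-105292 + 190697}{-353491 + A} = \frac{-105292 + 190697}{-353491 - 1817544} = \frac{85405}{-2171035} = 85405 \left(- \frac{1}{2171035}\right) = - \frac{899}{22853}$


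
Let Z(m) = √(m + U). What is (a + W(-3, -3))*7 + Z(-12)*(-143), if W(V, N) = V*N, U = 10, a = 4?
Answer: 91 - 143*I*√2 ≈ 91.0 - 202.23*I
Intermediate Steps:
W(V, N) = N*V
Z(m) = √(10 + m) (Z(m) = √(m + 10) = √(10 + m))
(a + W(-3, -3))*7 + Z(-12)*(-143) = (4 - 3*(-3))*7 + √(10 - 12)*(-143) = (4 + 9)*7 + √(-2)*(-143) = 13*7 + (I*√2)*(-143) = 91 - 143*I*√2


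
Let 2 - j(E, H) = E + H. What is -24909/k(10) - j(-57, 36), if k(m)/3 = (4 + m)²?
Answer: -12811/196 ≈ -65.362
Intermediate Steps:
k(m) = 3*(4 + m)²
j(E, H) = 2 - E - H (j(E, H) = 2 - (E + H) = 2 + (-E - H) = 2 - E - H)
-24909/k(10) - j(-57, 36) = -24909*1/(3*(4 + 10)²) - (2 - 1*(-57) - 1*36) = -24909/(3*14²) - (2 + 57 - 36) = -24909/(3*196) - 1*23 = -24909/588 - 23 = -24909*1/588 - 23 = -8303/196 - 23 = -12811/196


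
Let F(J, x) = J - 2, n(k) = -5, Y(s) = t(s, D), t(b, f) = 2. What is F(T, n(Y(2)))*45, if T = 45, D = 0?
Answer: 1935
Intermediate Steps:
Y(s) = 2
F(J, x) = -2 + J
F(T, n(Y(2)))*45 = (-2 + 45)*45 = 43*45 = 1935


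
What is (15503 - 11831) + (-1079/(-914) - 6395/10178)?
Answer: 8541155514/2325673 ≈ 3672.6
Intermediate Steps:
(15503 - 11831) + (-1079/(-914) - 6395/10178) = 3672 + (-1079*(-1/914) - 6395*1/10178) = 3672 + (1079/914 - 6395/10178) = 3672 + 1284258/2325673 = 8541155514/2325673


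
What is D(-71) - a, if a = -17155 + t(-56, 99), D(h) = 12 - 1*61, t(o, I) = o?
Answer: 17162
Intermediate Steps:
D(h) = -49 (D(h) = 12 - 61 = -49)
a = -17211 (a = -17155 - 56 = -17211)
D(-71) - a = -49 - 1*(-17211) = -49 + 17211 = 17162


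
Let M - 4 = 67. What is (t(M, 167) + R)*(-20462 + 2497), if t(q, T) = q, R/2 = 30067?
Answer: -1081582825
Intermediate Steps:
M = 71 (M = 4 + 67 = 71)
R = 60134 (R = 2*30067 = 60134)
(t(M, 167) + R)*(-20462 + 2497) = (71 + 60134)*(-20462 + 2497) = 60205*(-17965) = -1081582825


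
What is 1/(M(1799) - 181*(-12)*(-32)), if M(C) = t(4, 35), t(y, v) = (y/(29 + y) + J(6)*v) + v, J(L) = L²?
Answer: -33/2250893 ≈ -1.4661e-5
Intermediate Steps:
t(y, v) = 37*v + y/(29 + y) (t(y, v) = (y/(29 + y) + 6²*v) + v = (y/(29 + y) + 36*v) + v = (36*v + y/(29 + y)) + v = 37*v + y/(29 + y))
M(C) = 42739/33 (M(C) = (4 + 1073*35 + 37*35*4)/(29 + 4) = (4 + 37555 + 5180)/33 = (1/33)*42739 = 42739/33)
1/(M(1799) - 181*(-12)*(-32)) = 1/(42739/33 - 181*(-12)*(-32)) = 1/(42739/33 + 2172*(-32)) = 1/(42739/33 - 69504) = 1/(-2250893/33) = -33/2250893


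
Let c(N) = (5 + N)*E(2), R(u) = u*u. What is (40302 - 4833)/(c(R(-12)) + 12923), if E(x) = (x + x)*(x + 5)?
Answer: 35469/17095 ≈ 2.0748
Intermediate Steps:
E(x) = 2*x*(5 + x) (E(x) = (2*x)*(5 + x) = 2*x*(5 + x))
R(u) = u²
c(N) = 140 + 28*N (c(N) = (5 + N)*(2*2*(5 + 2)) = (5 + N)*(2*2*7) = (5 + N)*28 = 140 + 28*N)
(40302 - 4833)/(c(R(-12)) + 12923) = (40302 - 4833)/((140 + 28*(-12)²) + 12923) = 35469/((140 + 28*144) + 12923) = 35469/((140 + 4032) + 12923) = 35469/(4172 + 12923) = 35469/17095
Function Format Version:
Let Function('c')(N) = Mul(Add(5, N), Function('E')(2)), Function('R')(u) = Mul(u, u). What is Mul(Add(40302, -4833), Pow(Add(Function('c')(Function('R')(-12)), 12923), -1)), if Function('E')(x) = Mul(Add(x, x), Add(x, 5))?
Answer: Rational(35469, 17095) ≈ 2.0748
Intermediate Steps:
Function('E')(x) = Mul(2, x, Add(5, x)) (Function('E')(x) = Mul(Mul(2, x), Add(5, x)) = Mul(2, x, Add(5, x)))
Function('R')(u) = Pow(u, 2)
Function('c')(N) = Add(140, Mul(28, N)) (Function('c')(N) = Mul(Add(5, N), Mul(2, 2, Add(5, 2))) = Mul(Add(5, N), Mul(2, 2, 7)) = Mul(Add(5, N), 28) = Add(140, Mul(28, N)))
Mul(Add(40302, -4833), Pow(Add(Function('c')(Function('R')(-12)), 12923), -1)) = Mul(Add(40302, -4833), Pow(Add(Add(140, Mul(28, Pow(-12, 2))), 12923), -1)) = Mul(35469, Pow(Add(Add(140, Mul(28, 144)), 12923), -1)) = Mul(35469, Pow(Add(Add(140, 4032), 12923), -1)) = Mul(35469, Pow(Add(4172, 12923), -1)) = Mul(35469, Pow(17095, -1)) = Mul(35469, Rational(1, 17095)) = Rational(35469, 17095)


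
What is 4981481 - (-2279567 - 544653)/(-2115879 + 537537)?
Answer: 3931238930141/789171 ≈ 4.9815e+6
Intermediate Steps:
4981481 - (-2279567 - 544653)/(-2115879 + 537537) = 4981481 - (-2824220)/(-1578342) = 4981481 - (-2824220)*(-1)/1578342 = 4981481 - 1*1412110/789171 = 4981481 - 1412110/789171 = 3931238930141/789171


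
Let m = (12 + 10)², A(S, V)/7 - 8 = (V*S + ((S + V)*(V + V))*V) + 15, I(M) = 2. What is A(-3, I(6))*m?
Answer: 30492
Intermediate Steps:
A(S, V) = 161 + 7*S*V + 14*V²*(S + V) (A(S, V) = 56 + 7*((V*S + ((S + V)*(V + V))*V) + 15) = 56 + 7*((S*V + ((S + V)*(2*V))*V) + 15) = 56 + 7*((S*V + (2*V*(S + V))*V) + 15) = 56 + 7*((S*V + 2*V²*(S + V)) + 15) = 56 + 7*(15 + S*V + 2*V²*(S + V)) = 56 + (105 + 7*S*V + 14*V²*(S + V)) = 161 + 7*S*V + 14*V²*(S + V))
m = 484 (m = 22² = 484)
A(-3, I(6))*m = (161 + 14*2³ + 7*(-3)*2 + 14*(-3)*2²)*484 = (161 + 14*8 - 42 + 14*(-3)*4)*484 = (161 + 112 - 42 - 168)*484 = 63*484 = 30492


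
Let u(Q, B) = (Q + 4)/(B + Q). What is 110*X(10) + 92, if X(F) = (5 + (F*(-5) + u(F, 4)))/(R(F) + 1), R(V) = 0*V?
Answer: -4748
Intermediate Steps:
R(V) = 0
u(Q, B) = (4 + Q)/(B + Q)
X(F) = 6 - 5*F (X(F) = (5 + (F*(-5) + (4 + F)/(4 + F)))/(0 + 1) = (5 + (-5*F + 1))/1 = (5 + (1 - 5*F))*1 = (6 - 5*F)*1 = 6 - 5*F)
110*X(10) + 92 = 110*(6 - 5*10) + 92 = 110*(6 - 50) + 92 = 110*(-44) + 92 = -4840 + 92 = -4748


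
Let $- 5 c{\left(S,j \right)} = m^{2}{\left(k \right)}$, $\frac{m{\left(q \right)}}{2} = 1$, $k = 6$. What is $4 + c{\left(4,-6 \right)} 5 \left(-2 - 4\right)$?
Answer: $28$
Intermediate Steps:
$m{\left(q \right)} = 2$ ($m{\left(q \right)} = 2 \cdot 1 = 2$)
$c{\left(S,j \right)} = - \frac{4}{5}$ ($c{\left(S,j \right)} = - \frac{2^{2}}{5} = \left(- \frac{1}{5}\right) 4 = - \frac{4}{5}$)
$4 + c{\left(4,-6 \right)} 5 \left(-2 - 4\right) = 4 - \frac{4 \cdot 5 \left(-2 - 4\right)}{5} = 4 - \frac{4 \cdot 5 \left(-6\right)}{5} = 4 - -24 = 4 + 24 = 28$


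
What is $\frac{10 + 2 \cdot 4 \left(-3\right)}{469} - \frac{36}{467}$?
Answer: $- \frac{3346}{31289} \approx -0.10694$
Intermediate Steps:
$\frac{10 + 2 \cdot 4 \left(-3\right)}{469} - \frac{36}{467} = \left(10 + 2 \left(-12\right)\right) \frac{1}{469} - \frac{36}{467} = \left(10 - 24\right) \frac{1}{469} - \frac{36}{467} = \left(-14\right) \frac{1}{469} - \frac{36}{467} = - \frac{2}{67} - \frac{36}{467} = - \frac{3346}{31289}$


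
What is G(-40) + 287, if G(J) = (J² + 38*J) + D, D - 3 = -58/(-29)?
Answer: 372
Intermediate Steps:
D = 5 (D = 3 - 58/(-29) = 3 - 58*(-1/29) = 3 + 2 = 5)
G(J) = 5 + J² + 38*J (G(J) = (J² + 38*J) + 5 = 5 + J² + 38*J)
G(-40) + 287 = (5 + (-40)² + 38*(-40)) + 287 = (5 + 1600 - 1520) + 287 = 85 + 287 = 372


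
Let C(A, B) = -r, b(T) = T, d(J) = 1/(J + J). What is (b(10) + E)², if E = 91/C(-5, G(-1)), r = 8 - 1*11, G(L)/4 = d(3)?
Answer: 14641/9 ≈ 1626.8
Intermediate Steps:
d(J) = 1/(2*J)
G(L) = ⅔ (G(L) = 4*((½)/3) = 4*((½)*(⅓)) = 4*(⅙) = ⅔)
r = -3 (r = 8 - 11 = -3)
C(A, B) = 3 (C(A, B) = -1*(-3) = 3)
E = 91/3 ≈ 30.333
(b(10) + E)² = (10 + 91/3)² = (121/3)² = 14641/9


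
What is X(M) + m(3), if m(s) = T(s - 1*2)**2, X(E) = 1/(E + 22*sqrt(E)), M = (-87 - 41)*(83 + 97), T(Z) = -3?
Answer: 211715/23524 - 11*I*sqrt(10)/5645760 ≈ 9.0 - 6.1613e-6*I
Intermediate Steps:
M = -23040 (M = -128*180 = -23040)
m(s) = 9 (m(s) = (-3)**2 = 9)
X(M) + m(3) = 1/(-23040 + 22*sqrt(-23040)) + 9 = 1/(-23040 + 22*(48*I*sqrt(10))) + 9 = 1/(-23040 + 1056*I*sqrt(10)) + 9 = 9 + 1/(-23040 + 1056*I*sqrt(10))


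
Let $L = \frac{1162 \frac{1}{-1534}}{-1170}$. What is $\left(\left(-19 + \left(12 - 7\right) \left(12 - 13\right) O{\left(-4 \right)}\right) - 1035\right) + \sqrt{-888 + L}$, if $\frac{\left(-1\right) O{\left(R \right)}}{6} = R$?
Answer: $-1174 + \frac{i \sqrt{470160226010}}{23010} \approx -1174.0 + 29.799 i$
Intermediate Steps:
$O{\left(R \right)} = - 6 R$
$L = \frac{581}{897390}$ ($L = 1162 \left(- \frac{1}{1534}\right) \left(- \frac{1}{1170}\right) = \left(- \frac{581}{767}\right) \left(- \frac{1}{1170}\right) = \frac{581}{897390} \approx 0.00064743$)
$\left(\left(-19 + \left(12 - 7\right) \left(12 - 13\right) O{\left(-4 \right)}\right) - 1035\right) + \sqrt{-888 + L} = \left(\left(-19 + \left(12 - 7\right) \left(12 - 13\right) \left(\left(-6\right) \left(-4\right)\right)\right) - 1035\right) + \sqrt{-888 + \frac{581}{897390}} = \left(\left(-19 + 5 \left(-1\right) 24\right) - 1035\right) + \sqrt{- \frac{796881739}{897390}} = \left(\left(-19 - 120\right) - 1035\right) + \frac{i \sqrt{470160226010}}{23010} = \left(-139 - 1035\right) + \frac{i \sqrt{470160226010}}{23010} = -1174 + \frac{i \sqrt{470160226010}}{23010}$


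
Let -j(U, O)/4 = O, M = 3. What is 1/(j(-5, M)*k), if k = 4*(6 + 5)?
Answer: -1/528 ≈ -0.0018939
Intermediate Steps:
j(U, O) = -4*O
k = 44 (k = 4*11 = 44)
1/(j(-5, M)*k) = 1/(-4*3*44) = 1/(-12*44) = 1/(-528) = -1/528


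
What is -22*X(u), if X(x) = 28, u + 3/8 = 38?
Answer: -616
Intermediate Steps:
u = 301/8 (u = -3/8 + 38 = 301/8 ≈ 37.625)
-22*X(u) = -22*28 = -616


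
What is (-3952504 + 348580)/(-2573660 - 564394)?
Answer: 600654/523009 ≈ 1.1485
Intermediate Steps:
(-3952504 + 348580)/(-2573660 - 564394) = -3603924/(-3138054) = -3603924*(-1/3138054) = 600654/523009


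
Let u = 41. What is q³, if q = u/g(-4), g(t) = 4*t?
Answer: -68921/4096 ≈ -16.826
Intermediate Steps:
q = -41/16 (q = 41/((4*(-4))) = 41/(-16) = 41*(-1/16) = -41/16 ≈ -2.5625)
q³ = (-41/16)³ = -68921/4096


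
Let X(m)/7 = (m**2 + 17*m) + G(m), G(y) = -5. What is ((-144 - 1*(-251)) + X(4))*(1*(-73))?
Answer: -48180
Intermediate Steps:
X(m) = -35 + 7*m**2 + 119*m (X(m) = 7*((m**2 + 17*m) - 5) = 7*(-5 + m**2 + 17*m) = -35 + 7*m**2 + 119*m)
((-144 - 1*(-251)) + X(4))*(1*(-73)) = ((-144 - 1*(-251)) + (-35 + 7*4**2 + 119*4))*(1*(-73)) = ((-144 + 251) + (-35 + 7*16 + 476))*(-73) = (107 + (-35 + 112 + 476))*(-73) = (107 + 553)*(-73) = 660*(-73) = -48180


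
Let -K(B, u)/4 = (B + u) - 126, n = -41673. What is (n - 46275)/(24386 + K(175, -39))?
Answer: -6282/1739 ≈ -3.6124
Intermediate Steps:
K(B, u) = 504 - 4*B - 4*u (K(B, u) = -4*((B + u) - 126) = -4*(-126 + B + u) = 504 - 4*B - 4*u)
(n - 46275)/(24386 + K(175, -39)) = (-41673 - 46275)/(24386 + (504 - 4*175 - 4*(-39))) = -87948/(24386 + (504 - 700 + 156)) = -87948/(24386 - 40) = -87948/24346 = -87948*1/24346 = -6282/1739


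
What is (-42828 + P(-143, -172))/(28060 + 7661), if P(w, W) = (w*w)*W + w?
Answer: -1186733/11907 ≈ -99.667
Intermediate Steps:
P(w, W) = w + W*w² (P(w, W) = w²*W + w = W*w² + w = w + W*w²)
(-42828 + P(-143, -172))/(28060 + 7661) = (-42828 - 143*(1 - 172*(-143)))/(28060 + 7661) = (-42828 - 143*(1 + 24596))/35721 = (-42828 - 143*24597)*(1/35721) = (-42828 - 3517371)*(1/35721) = -3560199*1/35721 = -1186733/11907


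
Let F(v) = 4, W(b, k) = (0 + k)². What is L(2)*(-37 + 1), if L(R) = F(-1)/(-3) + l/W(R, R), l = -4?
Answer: 84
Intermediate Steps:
W(b, k) = k²
L(R) = -4/3 - 4/R² (L(R) = 4/(-3) - 4/R² = 4*(-⅓) - 4/R² = -4/3 - 4/R²)
L(2)*(-37 + 1) = (-4/3 - 4/2²)*(-37 + 1) = (-4/3 - 4*¼)*(-36) = (-4/3 - 1)*(-36) = -7/3*(-36) = 84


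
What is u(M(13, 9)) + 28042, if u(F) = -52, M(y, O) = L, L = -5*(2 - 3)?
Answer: 27990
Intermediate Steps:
L = 5 (L = -5*(-1) = 5)
M(y, O) = 5
u(M(13, 9)) + 28042 = -52 + 28042 = 27990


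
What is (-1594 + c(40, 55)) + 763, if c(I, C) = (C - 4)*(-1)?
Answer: -882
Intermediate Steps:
c(I, C) = 4 - C (c(I, C) = (-4 + C)*(-1) = 4 - C)
(-1594 + c(40, 55)) + 763 = (-1594 + (4 - 1*55)) + 763 = (-1594 + (4 - 55)) + 763 = (-1594 - 51) + 763 = -1645 + 763 = -882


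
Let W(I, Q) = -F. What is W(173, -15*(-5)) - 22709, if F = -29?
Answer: -22680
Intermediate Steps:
W(I, Q) = 29 (W(I, Q) = -1*(-29) = 29)
W(173, -15*(-5)) - 22709 = 29 - 22709 = -22680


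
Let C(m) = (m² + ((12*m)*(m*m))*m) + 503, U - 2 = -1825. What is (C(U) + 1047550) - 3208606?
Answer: 132534188869668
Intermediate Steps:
U = -1823 (U = 2 - 1825 = -1823)
C(m) = 503 + m² + 12*m⁴ (C(m) = (m² + ((12*m)*m²)*m) + 503 = (m² + (12*m³)*m) + 503 = (m² + 12*m⁴) + 503 = 503 + m² + 12*m⁴)
(C(U) + 1047550) - 3208606 = ((503 + (-1823)² + 12*(-1823)⁴) + 1047550) - 3208606 = ((503 + 3323329 + 12*11044515642241) + 1047550) - 3208606 = ((503 + 3323329 + 132534187706892) + 1047550) - 3208606 = (132534191030724 + 1047550) - 3208606 = 132534192078274 - 3208606 = 132534188869668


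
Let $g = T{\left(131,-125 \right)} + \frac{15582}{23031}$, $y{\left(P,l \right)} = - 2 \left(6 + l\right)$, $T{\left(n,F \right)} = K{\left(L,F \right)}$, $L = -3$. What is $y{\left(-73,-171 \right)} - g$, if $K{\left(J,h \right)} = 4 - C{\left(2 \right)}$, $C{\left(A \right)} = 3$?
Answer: $\frac{2520539}{7677} \approx 328.32$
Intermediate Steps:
$K{\left(J,h \right)} = 1$ ($K{\left(J,h \right)} = 4 - 3 = 1$)
$T{\left(n,F \right)} = 1$
$y{\left(P,l \right)} = -12 - 2 l$
$g = \frac{12871}{7677}$ ($g = 1 + \frac{15582}{23031} = 1 + 15582 \cdot \frac{1}{23031} = 1 + \frac{5194}{7677} = \frac{12871}{7677} \approx 1.6766$)
$y{\left(-73,-171 \right)} - g = \left(-12 - -342\right) - \frac{12871}{7677} = \left(-12 + 342\right) - \frac{12871}{7677} = 330 - \frac{12871}{7677} = \frac{2520539}{7677}$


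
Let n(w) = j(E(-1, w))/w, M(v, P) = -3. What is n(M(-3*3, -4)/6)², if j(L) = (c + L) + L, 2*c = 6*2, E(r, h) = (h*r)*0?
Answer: 144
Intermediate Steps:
E(r, h) = 0
c = 6 (c = (6*2)/2 = (½)*12 = 6)
j(L) = 6 + 2*L (j(L) = (6 + L) + L = 6 + 2*L)
n(w) = 6/w (n(w) = (6 + 2*0)/w = (6 + 0)/w = 6/w)
n(M(-3*3, -4)/6)² = (6/((-3/6)))² = (6/((-3*⅙)))² = (6/(-½))² = (6*(-2))² = (-12)² = 144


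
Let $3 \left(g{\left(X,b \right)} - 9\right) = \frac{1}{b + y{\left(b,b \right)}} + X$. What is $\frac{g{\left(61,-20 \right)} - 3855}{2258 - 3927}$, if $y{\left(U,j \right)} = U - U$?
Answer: $\frac{229541}{100140} \approx 2.2922$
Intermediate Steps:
$y{\left(U,j \right)} = 0$
$g{\left(X,b \right)} = 9 + \frac{X}{3} + \frac{1}{3 b}$ ($g{\left(X,b \right)} = 9 + \frac{\frac{1}{b + 0} + X}{3} = 9 + \frac{\frac{1}{b} + X}{3} = 9 + \frac{X + \frac{1}{b}}{3} = 9 + \left(\frac{X}{3} + \frac{1}{3 b}\right) = 9 + \frac{X}{3} + \frac{1}{3 b}$)
$\frac{g{\left(61,-20 \right)} - 3855}{2258 - 3927} = \frac{\left(9 + \frac{1}{3} \cdot 61 + \frac{1}{3 \left(-20\right)}\right) - 3855}{2258 - 3927} = \frac{\left(9 + \frac{61}{3} + \frac{1}{3} \left(- \frac{1}{20}\right)\right) - 3855}{-1669} = \left(\left(9 + \frac{61}{3} - \frac{1}{60}\right) - 3855\right) \left(- \frac{1}{1669}\right) = \left(\frac{1759}{60} - 3855\right) \left(- \frac{1}{1669}\right) = \left(- \frac{229541}{60}\right) \left(- \frac{1}{1669}\right) = \frac{229541}{100140}$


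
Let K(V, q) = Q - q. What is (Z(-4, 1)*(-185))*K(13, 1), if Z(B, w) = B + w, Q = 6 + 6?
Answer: 6105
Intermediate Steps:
Q = 12
K(V, q) = 12 - q
(Z(-4, 1)*(-185))*K(13, 1) = ((-4 + 1)*(-185))*(12 - 1*1) = (-3*(-185))*(12 - 1) = 555*11 = 6105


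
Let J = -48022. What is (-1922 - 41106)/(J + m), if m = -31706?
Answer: 10757/19932 ≈ 0.53969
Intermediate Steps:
(-1922 - 41106)/(J + m) = (-1922 - 41106)/(-48022 - 31706) = -43028/(-79728) = -43028*(-1/79728) = 10757/19932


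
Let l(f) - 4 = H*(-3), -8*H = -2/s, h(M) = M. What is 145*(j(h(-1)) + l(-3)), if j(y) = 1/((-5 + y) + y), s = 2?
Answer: 28275/56 ≈ 504.91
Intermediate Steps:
H = 1/8 (H = -(-1)/(4*2) = -1/8*(-1) = 1/8 ≈ 0.12500)
l(f) = 29/8 (l(f) = 4 + (1/8)*(-3) = 4 - 3/8 = 29/8)
j(y) = 1/(-5 + 2*y)
145*(j(h(-1)) + l(-3)) = 145*(1/(-5 + 2*(-1)) + 29/8) = 145*(1/(-5 - 2) + 29/8) = 145*(1/(-7) + 29/8) = 145*(-1/7 + 29/8) = 145*(195/56) = 28275/56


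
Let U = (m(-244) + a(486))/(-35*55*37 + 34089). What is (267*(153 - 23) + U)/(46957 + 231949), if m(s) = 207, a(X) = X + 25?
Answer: 644494921/5178726608 ≈ 0.12445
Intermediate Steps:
a(X) = 25 + X
U = -359/18568 (U = (207 + (25 + 486))/(-35*55*37 + 34089) = (207 + 511)/(-1925*37 + 34089) = 718/(-71225 + 34089) = 718/(-37136) = 718*(-1/37136) = -359/18568 ≈ -0.019334)
(267*(153 - 23) + U)/(46957 + 231949) = (267*(153 - 23) - 359/18568)/(46957 + 231949) = (267*130 - 359/18568)/278906 = (34710 - 359/18568)*(1/278906) = (644494921/18568)*(1/278906) = 644494921/5178726608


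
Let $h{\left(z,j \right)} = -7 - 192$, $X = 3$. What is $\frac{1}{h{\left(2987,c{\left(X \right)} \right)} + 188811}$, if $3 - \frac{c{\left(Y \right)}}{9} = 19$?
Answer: $\frac{1}{188612} \approx 5.3019 \cdot 10^{-6}$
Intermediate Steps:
$c{\left(Y \right)} = -144$ ($c{\left(Y \right)} = 27 - 171 = -144$)
$h{\left(z,j \right)} = -199$ ($h{\left(z,j \right)} = -7 - 192 = -199$)
$\frac{1}{h{\left(2987,c{\left(X \right)} \right)} + 188811} = \frac{1}{-199 + 188811} = \frac{1}{188612}$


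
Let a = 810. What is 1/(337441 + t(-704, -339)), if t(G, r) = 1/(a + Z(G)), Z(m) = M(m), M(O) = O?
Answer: 106/35768747 ≈ 2.9635e-6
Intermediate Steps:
Z(m) = m
t(G, r) = 1/(810 + G)
1/(337441 + t(-704, -339)) = 1/(337441 + 1/(810 - 704)) = 1/(337441 + 1/106) = 1/(35768747/106) = 106/35768747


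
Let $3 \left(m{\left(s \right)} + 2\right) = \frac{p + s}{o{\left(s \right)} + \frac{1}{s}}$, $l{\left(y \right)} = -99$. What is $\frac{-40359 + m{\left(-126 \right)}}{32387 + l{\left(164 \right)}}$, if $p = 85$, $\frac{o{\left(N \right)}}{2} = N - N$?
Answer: $- \frac{38639}{32288} \approx -1.1967$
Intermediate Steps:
$o{\left(N \right)} = 0$ ($o{\left(N \right)} = 2 \left(N - N\right) = 2 \cdot 0 = 0$)
$m{\left(s \right)} = -2 + \frac{s \left(85 + s\right)}{3}$ ($m{\left(s \right)} = -2 + \frac{\left(85 + s\right) \frac{1}{0 + \frac{1}{s}}}{3} = -2 + \frac{\left(85 + s\right) \frac{1}{\frac{1}{s}}}{3} = -2 + \frac{\left(85 + s\right) s}{3} = -2 + \frac{s \left(85 + s\right)}{3}$)
$\frac{-40359 + m{\left(-126 \right)}}{32387 + l{\left(164 \right)}} = \frac{-40359 + \left(-2 + \frac{\left(-126\right)^{2}}{3} + \frac{85}{3} \left(-126\right)\right)}{32387 - 99} = \frac{-40359 - -1720}{32288} = \left(-40359 - -1720\right) \frac{1}{32288} = \left(-40359 + 1720\right) \frac{1}{32288} = \left(-38639\right) \frac{1}{32288} = - \frac{38639}{32288}$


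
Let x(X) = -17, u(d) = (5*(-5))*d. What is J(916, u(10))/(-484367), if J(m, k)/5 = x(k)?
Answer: 85/484367 ≈ 0.00017549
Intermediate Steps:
u(d) = -25*d
J(m, k) = -85 (J(m, k) = 5*(-17) = -85)
J(916, u(10))/(-484367) = -85/(-484367) = -85*(-1/484367) = 85/484367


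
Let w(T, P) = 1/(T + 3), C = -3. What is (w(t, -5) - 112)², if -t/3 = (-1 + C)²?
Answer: 25411681/2025 ≈ 12549.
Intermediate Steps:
t = -48 (t = -3*(-1 - 3)² = -3*(-4)² = -3*16 = -48)
w(T, P) = 1/(3 + T)
(w(t, -5) - 112)² = (1/(3 - 48) - 112)² = (1/(-45) - 112)² = (-1/45 - 112)² = (-5041/45)² = 25411681/2025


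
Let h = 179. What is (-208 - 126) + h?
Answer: -155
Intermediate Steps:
(-208 - 126) + h = (-208 - 126) + 179 = -334 + 179 = -155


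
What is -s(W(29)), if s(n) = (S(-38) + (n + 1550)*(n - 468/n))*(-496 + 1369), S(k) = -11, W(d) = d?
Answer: -513889704/29 ≈ -1.7720e+7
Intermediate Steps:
s(n) = -9603 + 873*(1550 + n)*(n - 468/n) (s(n) = (-11 + (n + 1550)*(n - 468/n))*(-496 + 1369) = (-11 + (1550 + n)*(n - 468/n))*873 = -9603 + 873*(1550 + n)*(n - 468/n))
-s(W(29)) = -(-418167 - 633274200/29 + 873*29² + 1353150*29) = -(-418167 - 633274200*1/29 + 873*841 + 39241350) = -(-418167 - 633274200/29 + 734193 + 39241350) = -1*513889704/29 = -513889704/29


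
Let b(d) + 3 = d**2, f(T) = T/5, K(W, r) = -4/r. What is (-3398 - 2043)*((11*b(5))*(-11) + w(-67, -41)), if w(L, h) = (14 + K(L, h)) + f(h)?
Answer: 2962629941/205 ≈ 1.4452e+7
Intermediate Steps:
f(T) = T/5 (f(T) = T*(1/5) = T/5)
b(d) = -3 + d**2
w(L, h) = 14 - 4/h + h/5 (w(L, h) = (14 - 4/h) + h/5 = 14 - 4/h + h/5)
(-3398 - 2043)*((11*b(5))*(-11) + w(-67, -41)) = (-3398 - 2043)*((11*(-3 + 5**2))*(-11) + (14 - 4/(-41) + (1/5)*(-41))) = -5441*((11*(-3 + 25))*(-11) + (14 - 4*(-1/41) - 41/5)) = -5441*((11*22)*(-11) + (14 + 4/41 - 41/5)) = -5441*(242*(-11) + 1209/205) = -5441*(-2662 + 1209/205) = -5441*(-544501/205) = 2962629941/205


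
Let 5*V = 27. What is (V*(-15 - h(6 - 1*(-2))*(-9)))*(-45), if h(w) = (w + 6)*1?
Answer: -26973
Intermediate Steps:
V = 27/5 (V = (⅕)*27 = 27/5 ≈ 5.4000)
h(w) = 6 + w (h(w) = (6 + w)*1 = 6 + w)
(V*(-15 - h(6 - 1*(-2))*(-9)))*(-45) = (27*(-15 - (6 + (6 - 1*(-2)))*(-9))/5)*(-45) = (27*(-15 - (6 + (6 + 2))*(-9))/5)*(-45) = (27*(-15 - (6 + 8)*(-9))/5)*(-45) = (27*(-15 - 14*(-9))/5)*(-45) = (27*(-15 - 1*(-126))/5)*(-45) = (27*(-15 + 126)/5)*(-45) = ((27/5)*111)*(-45) = (2997/5)*(-45) = -26973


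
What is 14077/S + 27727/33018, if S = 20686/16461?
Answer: 1912888487167/170752587 ≈ 11203.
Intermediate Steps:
S = 20686/16461 (S = 20686*(1/16461) = 20686/16461 ≈ 1.2567)
14077/S + 27727/33018 = 14077/(20686/16461) + 27727/33018 = 14077*(16461/20686) + 27727*(1/33018) = 231721497/20686 + 27727/33018 = 1912888487167/170752587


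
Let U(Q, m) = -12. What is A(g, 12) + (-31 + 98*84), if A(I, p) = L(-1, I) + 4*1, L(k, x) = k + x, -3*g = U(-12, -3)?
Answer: 8208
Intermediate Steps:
g = 4 (g = -1/3*(-12) = 4)
A(I, p) = 3 + I (A(I, p) = (-1 + I) + 4*1 = (-1 + I) + 4 = 3 + I)
A(g, 12) + (-31 + 98*84) = (3 + 4) + (-31 + 98*84) = 7 + (-31 + 8232) = 7 + 8201 = 8208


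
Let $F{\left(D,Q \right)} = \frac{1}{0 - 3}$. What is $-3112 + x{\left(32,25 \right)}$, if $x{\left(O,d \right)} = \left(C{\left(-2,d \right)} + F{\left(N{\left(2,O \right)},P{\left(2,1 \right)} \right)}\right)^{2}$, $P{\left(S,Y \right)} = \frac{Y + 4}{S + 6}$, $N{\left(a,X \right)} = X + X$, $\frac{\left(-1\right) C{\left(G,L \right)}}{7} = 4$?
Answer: $- \frac{20783}{9} \approx -2309.2$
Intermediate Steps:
$C{\left(G,L \right)} = -28$ ($C{\left(G,L \right)} = \left(-7\right) 4 = -28$)
$N{\left(a,X \right)} = 2 X$
$P{\left(S,Y \right)} = \frac{4 + Y}{6 + S}$
$F{\left(D,Q \right)} = - \frac{1}{3}$ ($F{\left(D,Q \right)} = \frac{1}{-3} = - \frac{1}{3}$)
$x{\left(O,d \right)} = \frac{7225}{9}$ ($x{\left(O,d \right)} = \left(-28 - \frac{1}{3}\right)^{2} = \left(- \frac{85}{3}\right)^{2} = \frac{7225}{9}$)
$-3112 + x{\left(32,25 \right)} = -3112 + \frac{7225}{9} = - \frac{20783}{9}$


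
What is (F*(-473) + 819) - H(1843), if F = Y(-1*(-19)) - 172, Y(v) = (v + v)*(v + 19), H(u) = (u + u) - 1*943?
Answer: -603580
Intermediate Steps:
H(u) = -943 + 2*u (H(u) = 2*u - 943 = -943 + 2*u)
Y(v) = 2*v*(19 + v) (Y(v) = (2*v)*(19 + v) = 2*v*(19 + v))
F = 1272 (F = 2*(-1*(-19))*(19 - 1*(-19)) - 172 = 2*19*(19 + 19) - 172 = 2*19*38 - 172 = 1444 - 172 = 1272)
(F*(-473) + 819) - H(1843) = (1272*(-473) + 819) - (-943 + 2*1843) = (-601656 + 819) - (-943 + 3686) = -600837 - 1*2743 = -600837 - 2743 = -603580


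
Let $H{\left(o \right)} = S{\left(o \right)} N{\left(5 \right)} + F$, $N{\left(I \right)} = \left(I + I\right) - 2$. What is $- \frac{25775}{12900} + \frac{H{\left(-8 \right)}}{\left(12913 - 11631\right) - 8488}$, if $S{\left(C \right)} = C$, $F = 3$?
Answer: $- \frac{410995}{206572} \approx -1.9896$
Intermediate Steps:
$N{\left(I \right)} = -2 + 2 I$ ($N{\left(I \right)} = 2 I - 2 = -2 + 2 I$)
$H{\left(o \right)} = 3 + 8 o$ ($H{\left(o \right)} = o \left(-2 + 2 \cdot 5\right) + 3 = o \left(-2 + 10\right) + 3 = o 8 + 3 = 8 o + 3 = 3 + 8 o$)
$- \frac{25775}{12900} + \frac{H{\left(-8 \right)}}{\left(12913 - 11631\right) - 8488} = - \frac{25775}{12900} + \frac{3 + 8 \left(-8\right)}{\left(12913 - 11631\right) - 8488} = \left(-25775\right) \frac{1}{12900} + \frac{3 - 64}{1282 - 8488} = - \frac{1031}{516} - \frac{61}{-7206} = - \frac{1031}{516} - - \frac{61}{7206} = - \frac{1031}{516} + \frac{61}{7206} = - \frac{410995}{206572}$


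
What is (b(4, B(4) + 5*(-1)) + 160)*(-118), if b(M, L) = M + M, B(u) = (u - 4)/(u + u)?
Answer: -19824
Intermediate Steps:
B(u) = (-4 + u)/(2*u) (B(u) = (-4 + u)/((2*u)) = (-4 + u)*(1/(2*u)) = (-4 + u)/(2*u))
b(M, L) = 2*M
(b(4, B(4) + 5*(-1)) + 160)*(-118) = (2*4 + 160)*(-118) = (8 + 160)*(-118) = 168*(-118) = -19824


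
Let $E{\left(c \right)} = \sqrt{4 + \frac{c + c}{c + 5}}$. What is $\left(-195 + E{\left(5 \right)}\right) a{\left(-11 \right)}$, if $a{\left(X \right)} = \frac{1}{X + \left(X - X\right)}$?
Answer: $\frac{195}{11} - \frac{\sqrt{5}}{11} \approx 17.524$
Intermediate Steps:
$a{\left(X \right)} = \frac{1}{X}$ ($a{\left(X \right)} = \frac{1}{X + 0} = \frac{1}{X}$)
$E{\left(c \right)} = \sqrt{4 + \frac{2 c}{5 + c}}$
$\left(-195 + E{\left(5 \right)}\right) a{\left(-11 \right)} = \frac{-195 + \sqrt{2} \sqrt{\frac{10 + 3 \cdot 5}{5 + 5}}}{-11} = \left(-195 + \sqrt{2} \sqrt{\frac{10 + 15}{10}}\right) \left(- \frac{1}{11}\right) = \left(-195 + \sqrt{2} \sqrt{\frac{1}{10} \cdot 25}\right) \left(- \frac{1}{11}\right) = \left(-195 + \sqrt{2} \sqrt{\frac{5}{2}}\right) \left(- \frac{1}{11}\right) = \left(-195 + \sqrt{2} \frac{\sqrt{10}}{2}\right) \left(- \frac{1}{11}\right) = \left(-195 + \sqrt{5}\right) \left(- \frac{1}{11}\right) = \frac{195}{11} - \frac{\sqrt{5}}{11}$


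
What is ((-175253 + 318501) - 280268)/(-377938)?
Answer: 68510/188969 ≈ 0.36255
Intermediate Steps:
((-175253 + 318501) - 280268)/(-377938) = (143248 - 280268)*(-1/377938) = -137020*(-1/377938) = 68510/188969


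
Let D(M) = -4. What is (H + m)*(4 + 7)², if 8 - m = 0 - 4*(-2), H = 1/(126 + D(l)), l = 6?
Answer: 121/122 ≈ 0.99180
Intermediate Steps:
H = 1/122 (H = 1/(126 - 4) = 1/122 ≈ 0.0081967)
m = 0 (m = 8 - (0 - 4*(-2)) = 8 - (0 + 8) = 8 - 1*8 = 8 - 8 = 0)
(H + m)*(4 + 7)² = (1/122 + 0)*(4 + 7)² = (1/122)*11² = (1/122)*121 = 121/122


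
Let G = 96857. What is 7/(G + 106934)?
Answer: 1/29113 ≈ 3.4349e-5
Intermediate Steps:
7/(G + 106934) = 7/(96857 + 106934) = 7/203791 = 7*(1/203791) = 1/29113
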